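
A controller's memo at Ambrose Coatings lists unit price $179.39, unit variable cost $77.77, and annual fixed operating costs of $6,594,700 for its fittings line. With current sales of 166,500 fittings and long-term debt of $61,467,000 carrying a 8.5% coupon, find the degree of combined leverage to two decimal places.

Contribution at this volume is 166,500 × $101.62 = $16,919,730.00.
EBIT = $16,919,730.00 − $6,594,700 = $10,325,030.00. Interest = $5,224,695.00, so EBIT − I = $5,100,335.00.
Degree of total leverage = total CM / (EBIT − interest) = $16,919,730.00 / $5,100,335.00 = 3.3174.

3.32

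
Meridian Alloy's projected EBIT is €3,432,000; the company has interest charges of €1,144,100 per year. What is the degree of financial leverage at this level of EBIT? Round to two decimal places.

1.50

Interest = €1,144,100.00.
Degree of financial leverage = EBIT / (EBIT − interest) = €3,432,000 / €2,287,900.00 = 1.5001.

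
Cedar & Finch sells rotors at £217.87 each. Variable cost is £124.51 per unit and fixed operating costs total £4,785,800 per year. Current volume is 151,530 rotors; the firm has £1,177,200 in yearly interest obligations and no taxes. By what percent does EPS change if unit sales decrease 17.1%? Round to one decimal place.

-29.6%

At 151,530 units, contribution = 151,530 × £93.36 = £14,146,840.80.
Operating income = contribution − fixed costs = £14,146,840.80 − £4,785,800 = £9,361,040.80.
After interest of £1,177,200.00, pre-tax earnings = £8,183,840.80.
DCL = total CM / (EBIT − I) = £14,146,840.80 / £8,183,840.80 = 1.7286.
%ΔEPS = DCL × %ΔSales = 1.7286 × -17.1% = -29.6%.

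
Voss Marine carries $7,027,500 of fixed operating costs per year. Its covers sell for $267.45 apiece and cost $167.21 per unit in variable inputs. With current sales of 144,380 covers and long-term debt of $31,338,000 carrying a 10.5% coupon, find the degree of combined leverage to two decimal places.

At 144,380 units, contribution = 144,380 × $100.24 = $14,472,651.20.
EBIT = $14,472,651.20 − $7,027,500 = $7,445,151.20. Interest = $3,290,490.00.
DOL = $14,472,651.20 ÷ $7,445,151.20 = 1.9439; DFL = $7,445,151.20 ÷ $4,154,661.20 = 1.7920.
DCL = DOL × DFL = 1.9439 × 1.7920 = 3.4835.

3.48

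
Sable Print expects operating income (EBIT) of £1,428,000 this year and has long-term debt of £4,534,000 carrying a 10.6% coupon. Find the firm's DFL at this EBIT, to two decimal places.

1.51

Interest = £480,604.00.
Degree of financial leverage = EBIT / (EBIT − interest) = £1,428,000 / £947,396.00 = 1.5073.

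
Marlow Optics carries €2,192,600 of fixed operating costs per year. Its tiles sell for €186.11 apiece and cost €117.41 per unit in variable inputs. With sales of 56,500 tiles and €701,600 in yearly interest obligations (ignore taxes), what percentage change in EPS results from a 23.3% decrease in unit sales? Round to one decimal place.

-91.6%

Contribution at this volume is 56,500 × €68.70 = €3,881,550.00.
Operating income = contribution − fixed costs = €3,881,550.00 − €2,192,600 = €1,688,950.00.
After interest of €701,600.00, pre-tax earnings = €987,350.00.
DCL = total CM / (EBIT − I) = €3,881,550.00 / €987,350.00 = 3.9313.
EPS therefore changes by 3.9313 × (-23.3%) = -91.6%.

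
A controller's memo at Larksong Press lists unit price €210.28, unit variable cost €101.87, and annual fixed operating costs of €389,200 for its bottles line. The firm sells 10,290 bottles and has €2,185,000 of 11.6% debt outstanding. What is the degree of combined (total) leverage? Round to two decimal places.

Contribution at this volume is 10,290 × €108.41 = €1,115,538.90.
Subtracting fixed costs: EBIT = €1,115,538.90 − €389,200 = €726,338.90. Interest = €253,460.00.
DOL = €1,115,538.90 ÷ €726,338.90 = 1.5358; DFL = €726,338.90 ÷ €472,878.90 = 1.5360.
Combined leverage = 1.5358 × 1.5360 = 2.3590.

2.36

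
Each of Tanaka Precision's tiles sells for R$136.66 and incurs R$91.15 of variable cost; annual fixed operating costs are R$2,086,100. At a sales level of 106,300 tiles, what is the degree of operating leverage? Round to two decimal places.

1.76

At 106,300 units, contribution = 106,300 × R$45.51 = R$4,837,713.00.
EBIT = R$4,837,713.00 − R$2,086,100 = R$2,751,613.00.
Degree of operating leverage = R$4,837,713.00 / R$2,751,613.00 = 1.7581.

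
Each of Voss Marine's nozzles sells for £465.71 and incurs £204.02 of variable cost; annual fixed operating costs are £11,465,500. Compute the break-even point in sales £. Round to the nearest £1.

CM per unit = £465.71 − £204.02 = £261.69; CM ratio = £261.69 / £465.71 = 0.5619.
Break-even revenue = fixed costs × price ÷ CM = £11,465,500 × £465.71 ÷ £261.69 = £20,404,288.

£20,404,288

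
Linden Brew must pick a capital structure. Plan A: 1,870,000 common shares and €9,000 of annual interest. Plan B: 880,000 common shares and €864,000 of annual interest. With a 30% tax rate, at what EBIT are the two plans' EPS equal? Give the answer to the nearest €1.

€1,624,000

Set EPS_A = EPS_B: (EBIT − €9,000)(1 − 0.30) ÷ 1,870,000 = (EBIT − €864,000)(1 − 0.30) ÷ 880,000.
The (1 − t) factor cancels: (EBIT − 9,000) × 880,000 = (EBIT − 864,000) × 1,870,000.
Solving, EBIT = (864,000·1,870,000 − 9,000·880,000) / (1,870,000 − 880,000) = 1,607,760,000,000 / 990,000 = 1,624,000.00.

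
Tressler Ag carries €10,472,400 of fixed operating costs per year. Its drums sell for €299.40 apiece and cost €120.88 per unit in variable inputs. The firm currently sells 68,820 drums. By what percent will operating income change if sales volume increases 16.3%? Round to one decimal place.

At 68,820 units, contribution = 68,820 × €178.52 = €12,285,746.40.
EBIT = €12,285,746.40 − €10,472,400 = €1,813,346.40.
DOL = contribution ÷ EBIT = €12,285,746.40 ÷ €1,813,346.40 = 6.7752.
So EBIT moves 6.7752 × (+16.3%) = +110.4%.

+110.4%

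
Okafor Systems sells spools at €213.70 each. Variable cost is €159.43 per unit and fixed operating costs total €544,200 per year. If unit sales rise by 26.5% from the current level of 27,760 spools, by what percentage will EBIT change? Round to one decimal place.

Total contribution margin = 27,760 × €54.27 = €1,506,535.20.
Subtracting fixed costs: EBIT = €1,506,535.20 − €544,200 = €962,335.20.
Degree of operating leverage = €1,506,535.20 / €962,335.20 = 1.5655.
Operating income changes by 1.5655 × +26.5% = +41.5%.

+41.5%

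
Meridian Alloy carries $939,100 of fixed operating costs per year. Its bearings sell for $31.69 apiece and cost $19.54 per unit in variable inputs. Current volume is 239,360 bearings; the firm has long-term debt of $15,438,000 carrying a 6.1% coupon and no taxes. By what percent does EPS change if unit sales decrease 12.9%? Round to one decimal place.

-36.5%

Contribution at this volume is 239,360 × $12.15 = $2,908,224.00.
EBIT = $2,908,224.00 − $939,100 = $1,969,124.00.
Interest = $941,718.00, so EBIT − I = $1,027,406.00.
Degree of combined leverage = contribution ÷ (EBIT − I) = $2,908,224.00 ÷ $1,027,406.00 = 2.8306.
%ΔEPS = DCL × %ΔSales = 2.8306 × -12.9% = -36.5%.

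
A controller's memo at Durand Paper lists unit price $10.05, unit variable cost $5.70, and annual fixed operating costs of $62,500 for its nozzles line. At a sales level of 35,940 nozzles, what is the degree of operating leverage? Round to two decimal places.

Total contribution margin = 35,940 × $4.35 = $156,339.00.
Subtracting fixed costs: EBIT = $156,339.00 − $62,500 = $93,839.00.
Degree of operating leverage = $156,339.00 / $93,839.00 = 1.6660.

1.67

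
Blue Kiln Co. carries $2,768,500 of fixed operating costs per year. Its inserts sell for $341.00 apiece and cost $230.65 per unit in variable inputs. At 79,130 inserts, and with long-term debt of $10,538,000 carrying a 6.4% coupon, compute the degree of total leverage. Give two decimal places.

1.65

Contribution at this volume is 79,130 × $110.35 = $8,731,995.50.
EBIT = $8,731,995.50 − $2,768,500 = $5,963,495.50. Interest = $674,432.00.
DOL = $8,731,995.50 ÷ $5,963,495.50 = 1.4642; DFL = $5,963,495.50 ÷ $5,289,063.50 = 1.1275.
DCL = DOL × DFL = 1.4642 × 1.1275 = 1.6509.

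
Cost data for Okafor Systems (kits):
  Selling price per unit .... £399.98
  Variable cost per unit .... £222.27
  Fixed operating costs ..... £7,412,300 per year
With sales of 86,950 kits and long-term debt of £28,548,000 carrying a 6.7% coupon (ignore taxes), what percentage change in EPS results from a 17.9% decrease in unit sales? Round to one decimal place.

At 86,950 units, contribution = 86,950 × £177.71 = £15,451,884.50.
EBIT = £15,451,884.50 − £7,412,300 = £8,039,584.50.
After interest of £1,912,716.00, pre-tax earnings = £6,126,868.50.
DCL = total CM / (EBIT − I) = £15,451,884.50 / £6,126,868.50 = 2.5220.
%ΔEPS = DCL × %ΔSales = 2.5220 × -17.9% = -45.1%.

-45.1%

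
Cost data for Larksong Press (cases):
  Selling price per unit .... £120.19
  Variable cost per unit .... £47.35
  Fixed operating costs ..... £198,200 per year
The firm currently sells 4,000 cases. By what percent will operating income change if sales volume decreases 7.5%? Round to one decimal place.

-23.5%

Contribution at this volume is 4,000 × £72.84 = £291,360.00.
Operating income = contribution − fixed costs = £291,360.00 − £198,200 = £93,160.00.
DOL = contribution ÷ EBIT = £291,360.00 ÷ £93,160.00 = 3.1275.
Operating income changes by 3.1275 × -7.5% = -23.5%.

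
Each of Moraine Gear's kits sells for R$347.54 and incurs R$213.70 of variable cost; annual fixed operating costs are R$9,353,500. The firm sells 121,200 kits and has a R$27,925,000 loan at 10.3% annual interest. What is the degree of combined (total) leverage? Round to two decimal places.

4.06

Total contribution margin = 121,200 × R$133.84 = R$16,221,408.00.
EBIT = R$16,221,408.00 − R$9,353,500 = R$6,867,908.00. Interest = R$2,876,275.00.
DOL = R$16,221,408.00 ÷ R$6,867,908.00 = 2.3619; DFL = R$6,867,908.00 ÷ R$3,991,633.00 = 1.7206.
Combined leverage = 2.3619 × 1.7206 = 4.0639.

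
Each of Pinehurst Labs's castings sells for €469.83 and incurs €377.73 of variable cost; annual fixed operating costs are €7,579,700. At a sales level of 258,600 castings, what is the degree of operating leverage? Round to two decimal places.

1.47

Total contribution margin = 258,600 × €92.10 = €23,817,060.00.
EBIT = €23,817,060.00 − €7,579,700 = €16,237,360.00.
So DOL = total CM / EBIT = €23,817,060.00 / €16,237,360.00 = 1.4668.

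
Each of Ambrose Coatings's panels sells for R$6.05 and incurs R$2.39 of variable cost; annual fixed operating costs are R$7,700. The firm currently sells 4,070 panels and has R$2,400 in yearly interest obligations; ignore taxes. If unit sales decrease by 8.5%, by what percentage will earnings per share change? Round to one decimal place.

-26.4%

Total contribution margin = 4,070 × R$3.66 = R$14,896.20.
EBIT = R$14,896.20 − R$7,700 = R$7,196.20.
After interest of R$2,400.00, pre-tax earnings = R$4,796.20.
Degree of combined leverage = contribution ÷ (EBIT − I) = R$14,896.20 ÷ R$4,796.20 = 3.1058.
EPS therefore changes by 3.1058 × (-8.5%) = -26.4%.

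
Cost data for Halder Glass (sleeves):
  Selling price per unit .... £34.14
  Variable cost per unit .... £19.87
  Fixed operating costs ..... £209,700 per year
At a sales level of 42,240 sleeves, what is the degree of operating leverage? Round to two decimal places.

Total contribution margin = 42,240 × £14.27 = £602,764.80.
Operating income = contribution − fixed costs = £602,764.80 − £209,700 = £393,064.80.
Degree of operating leverage = £602,764.80 / £393,064.80 = 1.5335.

1.53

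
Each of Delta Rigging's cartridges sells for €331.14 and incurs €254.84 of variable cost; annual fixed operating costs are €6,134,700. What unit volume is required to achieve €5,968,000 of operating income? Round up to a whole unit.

Unit CM = price − variable cost = €331.14 − €254.84 = €76.30.
Units = (FC + target) / CM = (€6,134,700 + €5,968,000) / €76.30 = 158,619.92, so 158,620 cartridges.

158,620 cartridges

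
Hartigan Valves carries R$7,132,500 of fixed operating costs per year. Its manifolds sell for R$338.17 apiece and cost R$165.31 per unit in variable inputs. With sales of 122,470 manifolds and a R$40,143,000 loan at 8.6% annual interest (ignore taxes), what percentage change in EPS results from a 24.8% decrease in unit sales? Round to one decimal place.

At 122,470 units, contribution = 122,470 × R$172.86 = R$21,170,164.20.
Subtracting fixed costs: EBIT = R$21,170,164.20 − R$7,132,500 = R$14,037,664.20.
Interest = R$3,452,298.00, so EBIT − I = R$10,585,366.20.
Degree of combined leverage = contribution ÷ (EBIT − I) = R$21,170,164.20 ÷ R$10,585,366.20 = 1.9999.
EPS therefore changes by 1.9999 × (-24.8%) = -49.6%.

-49.6%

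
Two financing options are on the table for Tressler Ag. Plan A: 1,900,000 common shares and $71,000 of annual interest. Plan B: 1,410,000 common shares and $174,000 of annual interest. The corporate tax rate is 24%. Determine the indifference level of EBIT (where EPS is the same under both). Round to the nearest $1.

$470,388

Set EPS_A = EPS_B: (EBIT − $71,000)(1 − 0.24) ÷ 1,900,000 = (EBIT − $174,000)(1 − 0.24) ÷ 1,410,000.
The (1 − t) factor cancels: (EBIT − 71,000) × 1,410,000 = (EBIT − 174,000) × 1,900,000.
EBIT × (1,900,000 − 1,410,000) = 174,000 × 1,900,000 − 71,000 × 1,410,000 = 230,490,000,000, so EBIT = 230,490,000,000 ÷ 490,000 = 470,387.76.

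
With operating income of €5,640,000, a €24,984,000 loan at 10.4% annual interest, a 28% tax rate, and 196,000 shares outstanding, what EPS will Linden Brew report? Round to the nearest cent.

Interest = €2,598,336.00, so EBT = €5,640,000 − €2,598,336.00 = €3,041,664.00.
After tax at 28%: net income = €3,041,664.00 × 0.72 = €2,189,998.08.
Per share: €2,189,998.08 / 196,000 shares = €11.17.

€11.17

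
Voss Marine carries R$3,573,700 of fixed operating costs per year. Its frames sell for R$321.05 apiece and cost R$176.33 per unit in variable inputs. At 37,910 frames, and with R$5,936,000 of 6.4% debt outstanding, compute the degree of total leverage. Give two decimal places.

At 37,910 units, contribution = 37,910 × R$144.72 = R$5,486,335.20.
Operating income = contribution − fixed costs = R$5,486,335.20 − R$3,573,700 = R$1,912,635.20. Interest = R$379,904.00, so EBIT − I = R$1,532,731.20.
DCL = contribution ÷ (EBIT − I) = R$5,486,335.20 ÷ R$1,532,731.20 = 3.5795.

3.58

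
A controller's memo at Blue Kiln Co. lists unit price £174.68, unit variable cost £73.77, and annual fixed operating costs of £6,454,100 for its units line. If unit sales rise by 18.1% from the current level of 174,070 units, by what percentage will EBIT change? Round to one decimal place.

Total contribution margin = 174,070 × £100.91 = £17,565,403.70.
Subtracting fixed costs: EBIT = £17,565,403.70 − £6,454,100 = £11,111,303.70.
So DOL = total CM / EBIT = £17,565,403.70 / £11,111,303.70 = 1.5809.
Operating income changes by 1.5809 × +18.1% = +28.6%.

+28.6%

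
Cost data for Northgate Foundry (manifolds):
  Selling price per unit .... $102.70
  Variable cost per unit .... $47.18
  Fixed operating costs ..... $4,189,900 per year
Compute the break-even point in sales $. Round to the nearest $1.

$7,750,409

CM per unit = $102.70 − $47.18 = $55.52; CM ratio = $55.52 / $102.70 = 0.5406.
Break-even sales = FC ÷ CM ratio = $4,189,900 × $102.70 / $55.52 = $7,750,409.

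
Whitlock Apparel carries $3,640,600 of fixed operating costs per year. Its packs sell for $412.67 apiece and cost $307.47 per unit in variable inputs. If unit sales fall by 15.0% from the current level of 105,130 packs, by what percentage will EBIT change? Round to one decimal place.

-22.4%

At 105,130 units, contribution = 105,130 × $105.20 = $11,059,676.00.
Operating income = contribution − fixed costs = $11,059,676.00 − $3,640,600 = $7,419,076.00.
DOL = contribution ÷ EBIT = $11,059,676.00 ÷ $7,419,076.00 = 1.4907.
Operating income changes by 1.4907 × -15.0% = -22.4%.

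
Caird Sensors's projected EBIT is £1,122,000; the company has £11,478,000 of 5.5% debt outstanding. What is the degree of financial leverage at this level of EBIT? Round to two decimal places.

Annual interest charges come to £631,290.00.
DFL = EBIT ÷ (EBIT − I) = £1,122,000 ÷ (£1,122,000 − £631,290.00) = £1,122,000 ÷ £490,710.00 = 2.2865.

2.29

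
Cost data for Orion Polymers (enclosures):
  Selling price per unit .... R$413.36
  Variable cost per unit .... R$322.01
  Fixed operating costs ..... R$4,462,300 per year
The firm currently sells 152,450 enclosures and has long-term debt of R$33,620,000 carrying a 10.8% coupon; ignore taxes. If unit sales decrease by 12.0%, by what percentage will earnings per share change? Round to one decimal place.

Contribution at this volume is 152,450 × R$91.35 = R$13,926,307.50.
Operating income = contribution − fixed costs = R$13,926,307.50 − R$4,462,300 = R$9,464,007.50.
After interest of R$3,630,960.00, pre-tax earnings = R$5,833,047.50.
Degree of combined leverage = contribution ÷ (EBIT − I) = R$13,926,307.50 ÷ R$5,833,047.50 = 2.3875.
EPS therefore changes by 2.3875 × (-12.0%) = -28.6%.

-28.6%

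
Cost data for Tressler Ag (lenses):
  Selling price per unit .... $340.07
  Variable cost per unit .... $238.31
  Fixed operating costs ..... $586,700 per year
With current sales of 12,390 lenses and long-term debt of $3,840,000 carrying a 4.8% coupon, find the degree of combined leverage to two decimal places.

At 12,390 units, contribution = 12,390 × $101.76 = $1,260,806.40.
Operating income = contribution − fixed costs = $1,260,806.40 − $586,700 = $674,106.40. Interest = $184,320.00.
DOL = $1,260,806.40 ÷ $674,106.40 = 1.8703; DFL = $674,106.40 ÷ $489,786.40 = 1.3763.
Combined leverage = 1.8703 × 1.3763 = 2.5741.

2.57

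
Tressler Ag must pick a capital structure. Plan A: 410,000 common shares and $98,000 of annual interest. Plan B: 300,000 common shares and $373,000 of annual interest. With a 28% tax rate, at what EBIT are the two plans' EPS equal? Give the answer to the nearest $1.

Set EPS_A = EPS_B: (EBIT − $98,000)(1 − 0.28) ÷ 410,000 = (EBIT − $373,000)(1 − 0.28) ÷ 300,000.
The (1 − t) factor cancels: (EBIT − 98,000) × 300,000 = (EBIT − 373,000) × 410,000.
Solving, EBIT = (373,000·410,000 − 98,000·300,000) / (410,000 − 300,000) = 123,530,000,000 / 110,000 = 1,123,000.00.

$1,123,000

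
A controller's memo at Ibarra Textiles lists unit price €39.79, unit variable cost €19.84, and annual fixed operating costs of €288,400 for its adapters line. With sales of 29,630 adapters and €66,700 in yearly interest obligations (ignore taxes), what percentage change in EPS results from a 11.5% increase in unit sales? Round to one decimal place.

+28.8%

Total contribution margin = 29,630 × €19.95 = €591,118.50.
Subtracting fixed costs: EBIT = €591,118.50 − €288,400 = €302,718.50.
Interest = €66,700.00, so EBIT − I = €236,018.50.
DCL = total CM / (EBIT − I) = €591,118.50 / €236,018.50 = 2.5045.
%ΔEPS = DCL × %ΔSales = 2.5045 × +11.5% = +28.8%.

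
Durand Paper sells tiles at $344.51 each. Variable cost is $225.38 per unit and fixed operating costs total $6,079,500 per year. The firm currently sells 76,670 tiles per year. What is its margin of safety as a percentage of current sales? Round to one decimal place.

33.4%

Unit CM = price − variable cost = $344.51 − $225.38 = $119.13. Break-even units = $6,079,500 ÷ $119.13 = 51,032.49; break-even revenue = 51,032.49 × $344.51 = $17,581,201.59.
Actual sales revenue = 76,670 × $344.51 = $26,413,581.70.
Margin of safety = ($26,413,581.70 − $17,581,201.59) ÷ $26,413,581.70 = 33.4%.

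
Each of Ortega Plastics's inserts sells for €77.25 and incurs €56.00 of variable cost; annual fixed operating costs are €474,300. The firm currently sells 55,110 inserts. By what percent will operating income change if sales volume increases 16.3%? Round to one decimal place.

+27.4%

Total contribution margin = 55,110 × €21.25 = €1,171,087.50.
Subtracting fixed costs: EBIT = €1,171,087.50 − €474,300 = €696,787.50.
So DOL = total CM / EBIT = €1,171,087.50 / €696,787.50 = 1.6807.
Operating income changes by 1.6807 × +16.3% = +27.4%.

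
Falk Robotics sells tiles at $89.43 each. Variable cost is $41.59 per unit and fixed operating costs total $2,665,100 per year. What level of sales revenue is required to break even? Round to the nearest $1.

Contribution margin per unit = $89.43 − $41.59 = $47.84, a CM ratio of $47.84 ÷ $89.43 = 0.5349.
Break-even sales = FC ÷ CM ratio = $2,665,100 × $89.43 / $47.84 = $4,982,021.

$4,982,021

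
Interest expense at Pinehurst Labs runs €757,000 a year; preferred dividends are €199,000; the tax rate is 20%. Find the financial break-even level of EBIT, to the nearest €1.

Preferred dividends are paid after tax, so their pre-tax equivalent is €199,000 ÷ (1 − 0.20) = €248,750.00.
Financial break-even EBIT = interest + D_p ÷ (1 − t) = €757,000 + €248,750.00 = €1,005,750.00.

€1,005,750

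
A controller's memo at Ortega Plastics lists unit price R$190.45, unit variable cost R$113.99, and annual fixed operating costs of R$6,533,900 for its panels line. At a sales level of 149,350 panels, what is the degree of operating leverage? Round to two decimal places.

At 149,350 units, contribution = 149,350 × R$76.46 = R$11,419,301.00.
Subtracting fixed costs: EBIT = R$11,419,301.00 − R$6,533,900 = R$4,885,401.00.
Degree of operating leverage = R$11,419,301.00 / R$4,885,401.00 = 2.3374.

2.34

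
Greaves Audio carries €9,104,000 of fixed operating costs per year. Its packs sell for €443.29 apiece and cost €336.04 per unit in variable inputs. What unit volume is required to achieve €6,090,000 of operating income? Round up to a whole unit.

Unit CM = price − variable cost = €443.29 − €336.04 = €107.25.
Required volume = (fixed costs + target profit) ÷ CM = (€9,104,000 + €6,090,000) ÷ €107.25 = 141,669.00, so 141,669 packs.

141,669 packs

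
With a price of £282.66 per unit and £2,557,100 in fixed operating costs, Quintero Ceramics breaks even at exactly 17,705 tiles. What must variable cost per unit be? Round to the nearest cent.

At break-even, FC = Q × (P − VC), so P − VC = £2,557,100 ÷ 17,705 = £144.4281.
Hence VC = price − CM = £282.66 − £144.4281 = £138.23.

£138.23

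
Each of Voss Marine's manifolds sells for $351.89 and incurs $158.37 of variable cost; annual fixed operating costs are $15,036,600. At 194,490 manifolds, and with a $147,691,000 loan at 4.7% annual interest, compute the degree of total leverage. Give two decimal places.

2.40

Total contribution margin = 194,490 × $193.52 = $37,637,704.80.
Operating income = contribution − fixed costs = $37,637,704.80 − $15,036,600 = $22,601,104.80. Interest = $6,941,477.00, so EBIT − I = $15,659,627.80.
DCL = contribution ÷ (EBIT − I) = $37,637,704.80 ÷ $15,659,627.80 = 2.4035.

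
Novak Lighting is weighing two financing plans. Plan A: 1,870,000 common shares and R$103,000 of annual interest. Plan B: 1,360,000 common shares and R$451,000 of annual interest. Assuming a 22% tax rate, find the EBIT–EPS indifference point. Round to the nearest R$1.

R$1,379,000

Set EPS_A = EPS_B: (EBIT − R$103,000)(1 − 0.22) ÷ 1,870,000 = (EBIT − R$451,000)(1 − 0.22) ÷ 1,360,000.
The (1 − t) factor cancels: (EBIT − 103,000) × 1,360,000 = (EBIT − 451,000) × 1,870,000.
EBIT × (1,870,000 − 1,360,000) = 451,000 × 1,870,000 − 103,000 × 1,360,000 = 703,290,000,000, so EBIT = 703,290,000,000 ÷ 510,000 = 1,379,000.00.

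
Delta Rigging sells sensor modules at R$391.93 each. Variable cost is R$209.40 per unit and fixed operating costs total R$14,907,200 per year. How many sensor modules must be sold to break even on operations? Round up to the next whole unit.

Contribution margin per unit = R$391.93 − R$209.40 = R$182.53.
Units to break even: R$14,907,200 ÷ R$182.53 = 81,669.86, rounded up to 81,670.

81,670 sensor modules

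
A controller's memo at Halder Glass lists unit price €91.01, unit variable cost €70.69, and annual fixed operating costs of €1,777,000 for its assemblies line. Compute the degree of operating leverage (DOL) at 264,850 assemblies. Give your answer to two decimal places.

Total contribution margin = 264,850 × €20.32 = €5,381,752.00.
EBIT = €5,381,752.00 − €1,777,000 = €3,604,752.00.
DOL = contribution ÷ EBIT = €5,381,752.00 ÷ €3,604,752.00 = 1.4930.

1.49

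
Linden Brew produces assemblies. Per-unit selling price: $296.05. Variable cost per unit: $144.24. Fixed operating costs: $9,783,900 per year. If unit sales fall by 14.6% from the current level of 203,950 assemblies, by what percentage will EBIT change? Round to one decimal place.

-21.3%

At 203,950 units, contribution = 203,950 × $151.81 = $30,961,649.50.
Operating income = contribution − fixed costs = $30,961,649.50 − $9,783,900 = $21,177,749.50.
So DOL = total CM / EBIT = $30,961,649.50 / $21,177,749.50 = 1.4620.
So EBIT moves 1.4620 × (-14.6%) = -21.3%.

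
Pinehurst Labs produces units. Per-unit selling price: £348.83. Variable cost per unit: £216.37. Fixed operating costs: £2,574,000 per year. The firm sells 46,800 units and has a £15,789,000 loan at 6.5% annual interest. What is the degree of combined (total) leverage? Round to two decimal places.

2.39

Contribution at this volume is 46,800 × £132.46 = £6,199,128.00.
Operating income = contribution − fixed costs = £6,199,128.00 − £2,574,000 = £3,625,128.00. Interest = £1,026,285.00, so EBIT − I = £2,598,843.00.
Degree of total leverage = total CM / (EBIT − interest) = £6,199,128.00 / £2,598,843.00 = 2.3853.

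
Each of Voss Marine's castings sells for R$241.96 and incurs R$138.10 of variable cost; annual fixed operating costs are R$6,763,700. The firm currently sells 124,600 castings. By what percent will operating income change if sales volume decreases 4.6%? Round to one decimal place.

-9.6%

Contribution at this volume is 124,600 × R$103.86 = R$12,940,956.00.
Subtracting fixed costs: EBIT = R$12,940,956.00 − R$6,763,700 = R$6,177,256.00.
Degree of operating leverage = R$12,940,956.00 / R$6,177,256.00 = 2.0949.
%ΔEBIT = DOL × %ΔSales = 2.0949 × -4.6% = -9.6%.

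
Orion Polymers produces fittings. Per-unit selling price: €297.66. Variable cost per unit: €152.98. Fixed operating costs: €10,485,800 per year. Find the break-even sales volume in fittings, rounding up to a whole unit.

Unit CM = price − variable cost = €297.66 − €152.98 = €144.68.
Break-even Q = €10,485,800 / €144.68 = 72,475.81 → 72,476 fittings.

72,476 fittings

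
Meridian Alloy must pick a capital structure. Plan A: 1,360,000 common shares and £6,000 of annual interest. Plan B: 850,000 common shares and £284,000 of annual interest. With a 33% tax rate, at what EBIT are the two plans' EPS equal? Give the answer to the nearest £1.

£747,333

At indifference, (EBIT − 6,000)(1 − t)/1,360,000 = (EBIT − 284,000)(1 − t)/850,000.
Cancelling (1 − t) and cross-multiplying: 850,000·(EBIT − 6,000) = 1,360,000·(EBIT − 284,000).
Solving, EBIT = (284,000·1,360,000 − 6,000·850,000) / (1,360,000 − 850,000) = 381,140,000,000 / 510,000 = 747,333.33.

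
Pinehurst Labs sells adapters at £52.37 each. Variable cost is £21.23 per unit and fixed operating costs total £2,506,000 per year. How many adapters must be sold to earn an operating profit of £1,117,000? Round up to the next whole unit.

Unit CM = price − variable cost = £52.37 − £21.23 = £31.14.
Required volume = (fixed costs + target profit) ÷ CM = (£2,506,000 + £1,117,000) ÷ £31.14 = 116,345.54, so 116,346 adapters.

116,346 adapters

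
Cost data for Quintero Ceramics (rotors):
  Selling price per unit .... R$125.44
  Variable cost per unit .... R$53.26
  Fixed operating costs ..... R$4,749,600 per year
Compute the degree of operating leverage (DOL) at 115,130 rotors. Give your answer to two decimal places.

Total contribution margin = 115,130 × R$72.18 = R$8,310,083.40.
Operating income = contribution − fixed costs = R$8,310,083.40 − R$4,749,600 = R$3,560,483.40.
So DOL = total CM / EBIT = R$8,310,083.40 / R$3,560,483.40 = 2.3340.

2.33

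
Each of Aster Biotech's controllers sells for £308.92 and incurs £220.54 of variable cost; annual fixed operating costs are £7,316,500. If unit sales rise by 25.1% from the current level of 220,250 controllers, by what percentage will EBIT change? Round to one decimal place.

Contribution at this volume is 220,250 × £88.38 = £19,465,695.00.
Subtracting fixed costs: EBIT = £19,465,695.00 − £7,316,500 = £12,149,195.00.
Degree of operating leverage = £19,465,695.00 / £12,149,195.00 = 1.6022.
Operating income changes by 1.6022 × +25.1% = +40.2%.

+40.2%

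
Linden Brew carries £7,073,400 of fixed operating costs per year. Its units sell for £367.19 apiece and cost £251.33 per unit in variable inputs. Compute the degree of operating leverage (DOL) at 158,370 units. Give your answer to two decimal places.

1.63

At 158,370 units, contribution = 158,370 × £115.86 = £18,348,748.20.
EBIT = £18,348,748.20 − £7,073,400 = £11,275,348.20.
DOL = contribution ÷ EBIT = £18,348,748.20 ÷ £11,275,348.20 = 1.6273.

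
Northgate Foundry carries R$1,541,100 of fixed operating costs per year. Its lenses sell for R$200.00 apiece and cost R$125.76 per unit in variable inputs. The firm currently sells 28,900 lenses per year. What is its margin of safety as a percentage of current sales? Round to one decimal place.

28.2%

Unit CM = price − variable cost = R$200.00 − R$125.76 = R$74.24. Break-even units = R$1,541,100 ÷ R$74.24 = 20,758.35; break-even revenue = 20,758.35 × R$200.00 = R$4,151,670.26.
Actual sales revenue = 28,900 × R$200.00 = R$5,780,000.00.
Margin of safety = (R$5,780,000.00 − R$4,151,670.26) ÷ R$5,780,000.00 = 28.2%.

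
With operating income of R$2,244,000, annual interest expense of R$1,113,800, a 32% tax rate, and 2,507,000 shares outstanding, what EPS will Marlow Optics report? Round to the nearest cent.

R$0.31

Pre-tax income = R$2,244,000 − R$1,113,800.00 = R$1,130,200.00.
After tax at 32%: net income = R$1,130,200.00 × 0.68 = R$768,536.00.
Per share: R$768,536.00 / 2,507,000 shares = R$0.31.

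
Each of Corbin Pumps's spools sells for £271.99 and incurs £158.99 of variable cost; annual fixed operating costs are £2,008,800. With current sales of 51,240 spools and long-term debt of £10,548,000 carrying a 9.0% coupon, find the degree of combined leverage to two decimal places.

Total contribution margin = 51,240 × £113.00 = £5,790,120.00.
EBIT = £5,790,120.00 − £2,008,800 = £3,781,320.00. Interest = £949,320.00, so EBIT − I = £2,832,000.00.
DCL = contribution ÷ (EBIT − I) = £5,790,120.00 ÷ £2,832,000.00 = 2.0445.

2.04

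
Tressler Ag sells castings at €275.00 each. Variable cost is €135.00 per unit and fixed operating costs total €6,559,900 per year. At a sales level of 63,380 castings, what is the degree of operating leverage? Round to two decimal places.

3.84

Total contribution margin = 63,380 × €140.00 = €8,873,200.00.
Subtracting fixed costs: EBIT = €8,873,200.00 − €6,559,900 = €2,313,300.00.
So DOL = total CM / EBIT = €8,873,200.00 / €2,313,300.00 = 3.8357.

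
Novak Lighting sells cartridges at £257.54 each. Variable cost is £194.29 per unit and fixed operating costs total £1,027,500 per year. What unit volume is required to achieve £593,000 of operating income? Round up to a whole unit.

25,621 cartridges

Each unit contributes £257.54 − £194.29 = £63.25.
Need Q such that Q × £63.25 − £1,027,500 = £593,000, i.e. Q = £1,620,500 / £63.25 = 25,620.55 → 25,621.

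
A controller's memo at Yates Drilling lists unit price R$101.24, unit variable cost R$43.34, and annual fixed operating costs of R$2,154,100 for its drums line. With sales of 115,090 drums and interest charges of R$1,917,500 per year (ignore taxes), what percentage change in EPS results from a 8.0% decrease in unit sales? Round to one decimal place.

At 115,090 units, contribution = 115,090 × R$57.90 = R$6,663,711.00.
Subtracting fixed costs: EBIT = R$6,663,711.00 − R$2,154,100 = R$4,509,611.00.
After interest of R$1,917,500.00, pre-tax earnings = R$2,592,111.00.
Degree of combined leverage = contribution ÷ (EBIT − I) = R$6,663,711.00 ÷ R$2,592,111.00 = 2.5708.
%ΔEPS = DCL × %ΔSales = 2.5708 × -8.0% = -20.6%.

-20.6%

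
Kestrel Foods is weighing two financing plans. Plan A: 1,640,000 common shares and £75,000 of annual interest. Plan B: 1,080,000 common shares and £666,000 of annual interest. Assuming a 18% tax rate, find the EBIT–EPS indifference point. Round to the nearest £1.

£1,805,786

At indifference, (EBIT − 75,000)(1 − t)/1,640,000 = (EBIT − 666,000)(1 − t)/1,080,000.
Cancelling (1 − t) and cross-multiplying: 1,080,000·(EBIT − 75,000) = 1,640,000·(EBIT − 666,000).
EBIT × (1,640,000 − 1,080,000) = 666,000 × 1,640,000 − 75,000 × 1,080,000 = 1,011,240,000,000, so EBIT = 1,011,240,000,000 ÷ 560,000 = 1,805,785.71.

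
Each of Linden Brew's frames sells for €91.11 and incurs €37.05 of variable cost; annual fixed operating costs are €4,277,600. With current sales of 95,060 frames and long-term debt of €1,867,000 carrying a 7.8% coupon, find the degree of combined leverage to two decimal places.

7.18

At 95,060 units, contribution = 95,060 × €54.06 = €5,138,943.60.
Subtracting fixed costs: EBIT = €5,138,943.60 − €4,277,600 = €861,343.60. Interest = €145,626.00.
DOL = €5,138,943.60 ÷ €861,343.60 = 5.9662; DFL = €861,343.60 ÷ €715,717.60 = 1.2035.
Combined leverage = 5.9662 × 1.2035 = 7.1803.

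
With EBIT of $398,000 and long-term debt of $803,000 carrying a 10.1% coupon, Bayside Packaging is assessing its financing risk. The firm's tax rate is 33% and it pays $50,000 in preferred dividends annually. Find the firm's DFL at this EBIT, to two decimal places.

Interest = $81,103.00.
Pre-tax preferred-dividend burden = $50,000 ÷ (1 − 0.33) = $74,626.87.
DFL = EBIT ÷ [EBIT − I − D_p/(1−t)] = $398,000 ÷ [$398,000 − $81,103.00 − $74,626.87] = $398,000 ÷ $242,270.13 = 1.6428.

1.64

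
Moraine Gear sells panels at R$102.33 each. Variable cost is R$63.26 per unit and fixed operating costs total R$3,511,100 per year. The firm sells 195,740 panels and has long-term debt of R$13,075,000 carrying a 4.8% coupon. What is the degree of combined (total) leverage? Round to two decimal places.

Contribution at this volume is 195,740 × R$39.07 = R$7,647,561.80.
Subtracting fixed costs: EBIT = R$7,647,561.80 − R$3,511,100 = R$4,136,461.80. Interest = R$627,600.00.
DOL = R$7,647,561.80 ÷ R$4,136,461.80 = 1.8488; DFL = R$4,136,461.80 ÷ R$3,508,861.80 = 1.1789.
Combined leverage = 1.8488 × 1.1789 = 2.1796.

2.18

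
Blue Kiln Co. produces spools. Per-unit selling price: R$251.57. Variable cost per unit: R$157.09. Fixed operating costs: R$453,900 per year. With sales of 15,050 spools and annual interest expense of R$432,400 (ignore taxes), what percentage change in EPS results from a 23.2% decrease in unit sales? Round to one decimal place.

At 15,050 units, contribution = 15,050 × R$94.48 = R$1,421,924.00.
EBIT = R$1,421,924.00 − R$453,900 = R$968,024.00.
After interest of R$432,400.00, pre-tax earnings = R$535,624.00.
Degree of combined leverage = contribution ÷ (EBIT − I) = R$1,421,924.00 ÷ R$535,624.00 = 2.6547.
EPS therefore changes by 2.6547 × (-23.2%) = -61.6%.

-61.6%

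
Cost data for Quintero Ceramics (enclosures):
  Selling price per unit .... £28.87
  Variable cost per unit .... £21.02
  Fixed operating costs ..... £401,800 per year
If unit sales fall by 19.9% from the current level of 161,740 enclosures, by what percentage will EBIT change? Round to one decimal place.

Contribution at this volume is 161,740 × £7.85 = £1,269,659.00.
Subtracting fixed costs: EBIT = £1,269,659.00 − £401,800 = £867,859.00.
Degree of operating leverage = £1,269,659.00 / £867,859.00 = 1.4630.
Operating income changes by 1.4630 × -19.9% = -29.1%.

-29.1%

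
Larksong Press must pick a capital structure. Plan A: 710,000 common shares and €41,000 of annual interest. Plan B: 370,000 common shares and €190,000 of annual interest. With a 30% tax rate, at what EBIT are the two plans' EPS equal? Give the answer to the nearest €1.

€352,147

Set EPS_A = EPS_B: (EBIT − €41,000)(1 − 0.30) ÷ 710,000 = (EBIT − €190,000)(1 − 0.30) ÷ 370,000.
The (1 − t) factor cancels: (EBIT − 41,000) × 370,000 = (EBIT − 190,000) × 710,000.
EBIT × (710,000 − 370,000) = 190,000 × 710,000 − 41,000 × 370,000 = 119,730,000,000, so EBIT = 119,730,000,000 ÷ 340,000 = 352,147.06.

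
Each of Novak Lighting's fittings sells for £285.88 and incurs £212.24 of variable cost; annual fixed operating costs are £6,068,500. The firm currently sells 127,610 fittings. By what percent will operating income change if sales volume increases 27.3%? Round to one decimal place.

Total contribution margin = 127,610 × £73.64 = £9,397,200.40.
Subtracting fixed costs: EBIT = £9,397,200.40 − £6,068,500 = £3,328,700.40.
Degree of operating leverage = £9,397,200.40 / £3,328,700.40 = 2.8231.
%ΔEBIT = DOL × %ΔSales = 2.8231 × +27.3% = +77.1%.

+77.1%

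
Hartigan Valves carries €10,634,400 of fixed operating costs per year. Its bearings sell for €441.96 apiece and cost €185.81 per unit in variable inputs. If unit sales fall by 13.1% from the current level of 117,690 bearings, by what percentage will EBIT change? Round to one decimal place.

Contribution at this volume is 117,690 × €256.15 = €30,146,293.50.
Subtracting fixed costs: EBIT = €30,146,293.50 − €10,634,400 = €19,511,893.50.
DOL = contribution ÷ EBIT = €30,146,293.50 ÷ €19,511,893.50 = 1.5450.
%ΔEBIT = DOL × %ΔSales = 1.5450 × -13.1% = -20.2%.

-20.2%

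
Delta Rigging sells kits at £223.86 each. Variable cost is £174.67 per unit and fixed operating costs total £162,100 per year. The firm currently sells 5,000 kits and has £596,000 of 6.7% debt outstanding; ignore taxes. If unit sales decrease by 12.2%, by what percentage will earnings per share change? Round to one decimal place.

Contribution at this volume is 5,000 × £49.19 = £245,950.00.
Subtracting fixed costs: EBIT = £245,950.00 − £162,100 = £83,850.00.
After interest of £39,932.00, pre-tax earnings = £43,918.00.
DCL = total CM / (EBIT − I) = £245,950.00 / £43,918.00 = 5.6002.
EPS therefore changes by 5.6002 × (-12.2%) = -68.3%.

-68.3%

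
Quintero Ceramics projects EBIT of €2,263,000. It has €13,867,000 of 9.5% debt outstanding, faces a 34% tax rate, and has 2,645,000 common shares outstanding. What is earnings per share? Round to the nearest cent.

Interest = €1,317,365.00, so EBT = €2,263,000 − €1,317,365.00 = €945,635.00.
Net income = €945,635.00 × (1 − 0.34) = €624,119.10.
EPS = €624,119.10 ÷ 2,645,000 = €0.24.

€0.24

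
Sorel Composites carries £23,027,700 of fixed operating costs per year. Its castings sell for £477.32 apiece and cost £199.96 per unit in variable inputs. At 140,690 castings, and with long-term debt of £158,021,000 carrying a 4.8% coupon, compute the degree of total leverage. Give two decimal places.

Total contribution margin = 140,690 × £277.36 = £39,021,778.40.
EBIT = £39,021,778.40 − £23,027,700 = £15,994,078.40. Interest = £7,585,008.00, so EBIT − I = £8,409,070.40.
Degree of total leverage = total CM / (EBIT − interest) = £39,021,778.40 / £8,409,070.40 = 4.6404.

4.64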